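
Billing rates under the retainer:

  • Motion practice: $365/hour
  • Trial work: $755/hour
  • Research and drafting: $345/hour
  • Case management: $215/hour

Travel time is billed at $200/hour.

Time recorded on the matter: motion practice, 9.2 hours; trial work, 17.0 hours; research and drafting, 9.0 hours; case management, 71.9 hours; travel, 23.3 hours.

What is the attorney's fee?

$39,416.50

Motion practice: 9.2 × $365 = $3,358.00
Trial work: 17.0 × $755 = $12,835.00
Research and drafting: 9.0 × $345 = $3,105.00
Case management: 71.9 × $215 = $15,458.50
Subtotal: $3,358.00 + $12,835.00 + $3,105.00 + $15,458.50 = $34,756.50
Travel: 23.3 × $200 = $4,660.00
Total: $34,756.50 + $4,660.00 = $39,416.50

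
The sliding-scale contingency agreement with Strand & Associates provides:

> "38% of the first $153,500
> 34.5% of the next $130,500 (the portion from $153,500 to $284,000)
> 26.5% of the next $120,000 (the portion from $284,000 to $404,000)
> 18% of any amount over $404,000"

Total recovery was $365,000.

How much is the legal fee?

$124,817.50

First $153,500 at 38% = $58,330.00
Next $130,500 at 34.5% = $45,022.50
Remaining $81,000 at 26.5% = $21,465.00
Fee: $58,330.00 + $45,022.50 + $21,465.00 = $124,817.50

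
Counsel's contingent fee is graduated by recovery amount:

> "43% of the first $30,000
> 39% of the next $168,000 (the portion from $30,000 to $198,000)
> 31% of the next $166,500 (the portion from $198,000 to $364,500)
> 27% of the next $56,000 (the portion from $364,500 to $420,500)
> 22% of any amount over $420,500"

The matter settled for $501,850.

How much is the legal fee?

First $30,000 at 43% = $12,900.00
Next $168,000 at 39% = $65,520.00
Next $166,500 at 31% = $51,615.00
Next $56,000 at 27% = $15,120.00
Remaining $81,350 at 22% = $17,897.00
Fee: $12,900.00 + $65,520.00 + $51,615.00 + $15,120.00 + $17,897.00 = $163,052.00

$163,052.00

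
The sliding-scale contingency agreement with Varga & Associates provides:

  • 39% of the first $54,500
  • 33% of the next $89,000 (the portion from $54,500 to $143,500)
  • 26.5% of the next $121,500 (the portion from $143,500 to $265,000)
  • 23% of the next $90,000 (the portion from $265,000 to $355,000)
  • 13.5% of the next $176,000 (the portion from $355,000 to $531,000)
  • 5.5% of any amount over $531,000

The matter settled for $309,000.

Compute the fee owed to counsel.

First $54,500 at 39% = $21,255.00
Next $89,000 at 33% = $29,370.00
Next $121,500 at 26.5% = $32,197.50
Remaining $44,000 at 23% = $10,120.00
Fee: $21,255.00 + $29,370.00 + $32,197.50 + $10,120.00 = $92,942.50

$92,942.50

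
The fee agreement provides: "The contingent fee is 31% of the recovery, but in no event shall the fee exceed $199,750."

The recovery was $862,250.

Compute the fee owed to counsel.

31% of $862,250 = $267,297.50
That exceeds the $199,750 cap, so the fee is capped at $199,750.

$199,750.00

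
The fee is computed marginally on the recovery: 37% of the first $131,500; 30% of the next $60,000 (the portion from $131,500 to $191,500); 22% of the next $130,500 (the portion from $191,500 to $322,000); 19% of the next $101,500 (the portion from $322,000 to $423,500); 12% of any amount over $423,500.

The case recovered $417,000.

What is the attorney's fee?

$113,415.00

First $131,500 at 37% = $48,655.00
Next $60,000 at 30% = $18,000.00
Next $130,500 at 22% = $28,710.00
Remaining $95,000 at 19% = $18,050.00
Fee: $48,655.00 + $18,000.00 + $28,710.00 + $18,050.00 = $113,415.00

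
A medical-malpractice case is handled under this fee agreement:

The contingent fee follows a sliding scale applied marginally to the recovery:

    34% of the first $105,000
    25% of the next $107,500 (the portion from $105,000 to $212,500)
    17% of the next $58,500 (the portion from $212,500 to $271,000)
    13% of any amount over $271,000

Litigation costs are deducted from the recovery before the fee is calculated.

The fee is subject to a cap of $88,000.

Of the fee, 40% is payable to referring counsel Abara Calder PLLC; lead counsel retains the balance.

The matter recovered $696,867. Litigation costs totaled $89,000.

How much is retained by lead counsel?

Fee base (net of costs): $696,867 − $89,000 = $607,867
First $105,000 at 34% = $35,700.00
Next $107,500 at 25% = $26,875.00
Next $58,500 at 17% = $9,945.00
Remaining $336,867 at 13% = $43,792.71
Fee: $35,700.00 + $26,875.00 + $9,945.00 + $43,792.71 = $116,312.71
$116,312.71 exceeds the $88,000 cap, so the fee is capped at $88,000.00.
Referral share: 40% of $88,000.00 = $35,200.00; lead counsel retains $88,000.00 − $35,200.00 = $52,800.00.

$52,800.00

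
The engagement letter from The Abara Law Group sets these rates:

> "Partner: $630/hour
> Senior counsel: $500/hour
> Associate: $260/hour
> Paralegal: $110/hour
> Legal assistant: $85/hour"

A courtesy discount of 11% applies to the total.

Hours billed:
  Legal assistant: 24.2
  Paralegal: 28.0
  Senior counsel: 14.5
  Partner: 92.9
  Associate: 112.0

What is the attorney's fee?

$89,030.26

Partner: 92.9 × $630 = $58,527.00
Senior counsel: 14.5 × $500 = $7,250.00
Associate: 112.0 × $260 = $29,120.00
Paralegal: 28.0 × $110 = $3,080.00
Legal assistant: 24.2 × $85 = $2,057.00
Subtotal: $100,034.00
Less 11% discount: −$11,003.74
Total: $100,034.00 − $11,003.74 = $89,030.26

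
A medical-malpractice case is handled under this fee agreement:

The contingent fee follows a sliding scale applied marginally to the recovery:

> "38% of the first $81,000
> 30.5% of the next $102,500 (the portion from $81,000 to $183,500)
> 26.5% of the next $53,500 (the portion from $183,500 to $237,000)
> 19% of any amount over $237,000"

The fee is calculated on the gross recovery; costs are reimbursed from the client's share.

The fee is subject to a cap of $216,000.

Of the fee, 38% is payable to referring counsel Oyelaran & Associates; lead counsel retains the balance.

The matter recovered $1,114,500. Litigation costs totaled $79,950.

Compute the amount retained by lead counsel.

Fee base is the gross recovery, $1,114,500; costs are reimbursed separately.
First $81,000 at 38% = $30,780.00
Next $102,500 at 30.5% = $31,262.50
Next $53,500 at 26.5% = $14,177.50
Remaining $877,500 at 19% = $166,725.00
Fee: $30,780.00 + $31,262.50 + $14,177.50 + $166,725.00 = $242,945.00
$242,945.00 exceeds the $216,000 cap, so the fee is capped at $216,000.00.
Referral share: 38% of $216,000.00 = $82,080.00; lead counsel retains $216,000.00 − $82,080.00 = $133,920.00.

$133,920.00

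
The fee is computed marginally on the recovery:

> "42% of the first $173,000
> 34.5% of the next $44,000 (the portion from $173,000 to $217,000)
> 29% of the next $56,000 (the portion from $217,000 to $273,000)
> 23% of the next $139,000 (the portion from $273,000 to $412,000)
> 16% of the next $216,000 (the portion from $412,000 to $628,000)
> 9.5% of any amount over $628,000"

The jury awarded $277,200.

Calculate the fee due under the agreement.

First $173,000 at 42% = $72,660.00
Next $44,000 at 34.5% = $15,180.00
Next $56,000 at 29% = $16,240.00
Remaining $4,200 at 23% = $966.00
Fee: $72,660.00 + $15,180.00 + $16,240.00 + $966.00 = $105,046.00

$105,046.00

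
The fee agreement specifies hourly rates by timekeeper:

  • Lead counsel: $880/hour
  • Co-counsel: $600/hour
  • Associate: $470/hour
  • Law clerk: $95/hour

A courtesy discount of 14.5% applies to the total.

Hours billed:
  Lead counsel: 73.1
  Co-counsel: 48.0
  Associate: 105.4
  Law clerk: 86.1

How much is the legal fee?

Lead counsel: 73.1 × $880 = $64,328.00
Co-counsel: 48.0 × $600 = $28,800.00
Associate: 105.4 × $470 = $49,538.00
Law clerk: 86.1 × $95 = $8,179.50
Subtotal: $150,845.50
Less 14.5% discount: −$21,872.60
Total: $150,845.50 − $21,872.60 = $128,972.90

$128,972.90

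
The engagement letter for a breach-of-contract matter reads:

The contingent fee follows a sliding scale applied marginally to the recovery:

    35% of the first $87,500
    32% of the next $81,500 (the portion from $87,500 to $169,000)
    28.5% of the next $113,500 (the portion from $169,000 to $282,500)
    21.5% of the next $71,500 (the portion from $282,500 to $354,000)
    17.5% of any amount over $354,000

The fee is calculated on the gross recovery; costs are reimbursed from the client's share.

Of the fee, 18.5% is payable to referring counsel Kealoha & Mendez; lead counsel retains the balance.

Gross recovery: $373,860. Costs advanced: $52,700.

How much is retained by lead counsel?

$87,938.91

Fee base is the gross recovery, $373,860; costs are reimbursed separately.
First $87,500 at 35% = $30,625.00
Next $81,500 at 32% = $26,080.00
Next $113,500 at 28.5% = $32,347.50
Next $71,500 at 21.5% = $15,372.50
Remaining $19,860 at 17.5% = $3,475.50
Fee: $30,625.00 + $26,080.00 + $32,347.50 + $15,372.50 + $3,475.50 = $107,900.50
Referral share: 18.5% of $107,900.50 = $19,961.59; lead counsel retains $107,900.50 − $19,961.59 = $87,938.91.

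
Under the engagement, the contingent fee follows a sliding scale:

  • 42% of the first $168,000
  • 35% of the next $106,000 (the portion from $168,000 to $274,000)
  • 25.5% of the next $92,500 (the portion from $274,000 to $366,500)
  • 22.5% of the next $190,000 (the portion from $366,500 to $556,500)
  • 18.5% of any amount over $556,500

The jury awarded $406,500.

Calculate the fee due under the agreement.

$140,247.50

First $168,000 at 42% = $70,560.00
Next $106,000 at 35% = $37,100.00
Next $92,500 at 25.5% = $23,587.50
Remaining $40,000 at 22.5% = $9,000.00
Fee: $70,560.00 + $37,100.00 + $23,587.50 + $9,000.00 = $140,247.50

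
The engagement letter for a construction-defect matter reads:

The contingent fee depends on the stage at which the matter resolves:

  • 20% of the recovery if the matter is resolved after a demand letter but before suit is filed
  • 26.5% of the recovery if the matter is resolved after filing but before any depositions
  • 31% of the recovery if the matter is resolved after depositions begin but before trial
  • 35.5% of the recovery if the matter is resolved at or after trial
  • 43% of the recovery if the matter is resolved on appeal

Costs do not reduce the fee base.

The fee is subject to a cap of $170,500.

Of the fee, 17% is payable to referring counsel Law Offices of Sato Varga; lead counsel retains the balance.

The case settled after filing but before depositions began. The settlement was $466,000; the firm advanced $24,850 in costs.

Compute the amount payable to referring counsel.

$20,993.30

Fee base is the gross recovery, $466,000; costs are reimbursed separately.
The matter settled after filing but before depositions began, so the 26.5% rate applies.
$466,000 × 26.5% = $123,490.00
$123,490.00 is under the $170,500 cap.
Referral share: 17% of $123,490.00 = $20,993.30; lead counsel retains $123,490.00 − $20,993.30 = $102,496.70.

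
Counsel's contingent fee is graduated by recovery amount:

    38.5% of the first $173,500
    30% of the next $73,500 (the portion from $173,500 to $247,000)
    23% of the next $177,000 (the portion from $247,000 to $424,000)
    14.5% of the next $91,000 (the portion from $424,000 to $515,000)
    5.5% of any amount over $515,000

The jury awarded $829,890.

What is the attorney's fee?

$160,071.45

First $173,500 at 38.5% = $66,797.50
Next $73,500 at 30% = $22,050.00
Next $177,000 at 23% = $40,710.00
Next $91,000 at 14.5% = $13,195.00
Remaining $314,890 at 5.5% = $17,318.95
Fee: $66,797.50 + $22,050.00 + $40,710.00 + $13,195.00 + $17,318.95 = $160,071.45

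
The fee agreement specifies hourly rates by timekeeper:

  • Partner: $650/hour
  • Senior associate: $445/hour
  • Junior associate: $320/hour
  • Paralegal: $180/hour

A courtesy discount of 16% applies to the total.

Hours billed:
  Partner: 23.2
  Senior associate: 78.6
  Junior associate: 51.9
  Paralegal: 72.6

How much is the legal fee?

Partner: 23.2 × $650 = $15,080.00
Senior associate: 78.6 × $445 = $34,977.00
Junior associate: 51.9 × $320 = $16,608.00
Paralegal: 72.6 × $180 = $13,068.00
Subtotal: $79,733.00
Less 16% discount: −$12,757.28
Total: $79,733.00 − $12,757.28 = $66,975.72

$66,975.72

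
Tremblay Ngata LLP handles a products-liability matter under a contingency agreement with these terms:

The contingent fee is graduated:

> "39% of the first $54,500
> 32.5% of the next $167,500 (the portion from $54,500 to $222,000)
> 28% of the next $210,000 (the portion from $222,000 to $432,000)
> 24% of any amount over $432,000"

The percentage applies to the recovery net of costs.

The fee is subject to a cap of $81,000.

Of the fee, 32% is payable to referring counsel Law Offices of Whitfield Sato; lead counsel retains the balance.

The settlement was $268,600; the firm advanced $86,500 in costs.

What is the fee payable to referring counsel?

$20,072.00

Fee base (net of costs): $268,600 − $86,500 = $182,100
First $54,500 at 39% = $21,255.00
Remaining $127,600 at 32.5% = $41,470.00
Fee: $21,255.00 + $41,470.00 = $62,725.00
$62,725.00 is under the $81,000 cap.
Referral share: 32% of $62,725.00 = $20,072.00; lead counsel retains $62,725.00 − $20,072.00 = $42,653.00.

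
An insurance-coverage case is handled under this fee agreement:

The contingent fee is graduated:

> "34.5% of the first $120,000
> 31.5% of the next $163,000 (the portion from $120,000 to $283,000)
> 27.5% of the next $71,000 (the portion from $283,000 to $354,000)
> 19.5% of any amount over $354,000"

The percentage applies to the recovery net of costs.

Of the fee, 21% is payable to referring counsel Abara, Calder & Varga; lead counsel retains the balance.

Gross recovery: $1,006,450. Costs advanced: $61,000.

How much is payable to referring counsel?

$47,796.58

Fee base (net of costs): $1,006,450 − $61,000 = $945,450
First $120,000 at 34.5% = $41,400.00
Next $163,000 at 31.5% = $51,345.00
Next $71,000 at 27.5% = $19,525.00
Remaining $591,450 at 19.5% = $115,332.75
Fee: $41,400.00 + $51,345.00 + $19,525.00 + $115,332.75 = $227,602.75
Referral share: 21% of $227,602.75 = $47,796.58; lead counsel retains $227,602.75 − $47,796.58 = $179,806.17.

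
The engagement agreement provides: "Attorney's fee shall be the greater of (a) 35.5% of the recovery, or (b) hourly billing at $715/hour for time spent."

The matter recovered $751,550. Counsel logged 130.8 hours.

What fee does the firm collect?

(a) 35.5% of $751,550 = $266,800.25
(b) 130.8 × $715 = $93,522.00
The greater is (a): $266,800.25.

$266,800.25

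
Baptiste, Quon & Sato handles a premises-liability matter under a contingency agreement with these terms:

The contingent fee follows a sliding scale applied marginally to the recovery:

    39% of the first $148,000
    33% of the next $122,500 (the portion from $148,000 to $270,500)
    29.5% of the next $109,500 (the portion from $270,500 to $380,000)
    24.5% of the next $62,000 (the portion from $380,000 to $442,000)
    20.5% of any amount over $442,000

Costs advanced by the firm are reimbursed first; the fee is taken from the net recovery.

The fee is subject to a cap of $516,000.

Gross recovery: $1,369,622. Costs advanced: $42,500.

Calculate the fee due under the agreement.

Fee base (net of costs): $1,369,622 − $42,500 = $1,327,122
First $148,000 at 39% = $57,720.00
Next $122,500 at 33% = $40,425.00
Next $109,500 at 29.5% = $32,302.50
Next $62,000 at 24.5% = $15,190.00
Remaining $885,122 at 20.5% = $181,450.01
Fee: $57,720.00 + $40,425.00 + $32,302.50 + $15,190.00 + $181,450.01 = $327,087.51
$327,087.51 is under the $516,000 cap.

$327,087.51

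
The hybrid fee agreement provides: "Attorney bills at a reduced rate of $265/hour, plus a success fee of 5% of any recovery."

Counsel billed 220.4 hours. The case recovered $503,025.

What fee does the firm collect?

Hourly: 220.4 × $265 = $58,406.00
Success fee: 5% of $503,025 = $25,151.25
Total: $58,406.00 + $25,151.25 = $83,557.25

$83,557.25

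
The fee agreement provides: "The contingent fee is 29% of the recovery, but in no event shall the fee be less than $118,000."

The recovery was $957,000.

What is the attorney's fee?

$277,530.00

29% of $957,000 = $277,530.00
That exceeds the $118,000 minimum.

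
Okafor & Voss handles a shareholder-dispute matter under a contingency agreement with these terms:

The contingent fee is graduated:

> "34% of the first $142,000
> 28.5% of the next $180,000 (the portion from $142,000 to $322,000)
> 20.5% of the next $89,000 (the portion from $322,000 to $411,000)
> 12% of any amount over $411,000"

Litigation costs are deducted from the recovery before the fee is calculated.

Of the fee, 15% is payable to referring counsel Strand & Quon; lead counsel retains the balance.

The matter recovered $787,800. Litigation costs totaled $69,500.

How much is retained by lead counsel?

$131,495.85

Fee base (net of costs): $787,800 − $69,500 = $718,300
First $142,000 at 34% = $48,280.00
Next $180,000 at 28.5% = $51,300.00
Next $89,000 at 20.5% = $18,245.00
Remaining $307,300 at 12% = $36,876.00
Fee: $48,280.00 + $51,300.00 + $18,245.00 + $36,876.00 = $154,701.00
Referral share: 15% of $154,701.00 = $23,205.15; lead counsel retains $154,701.00 − $23,205.15 = $131,495.85.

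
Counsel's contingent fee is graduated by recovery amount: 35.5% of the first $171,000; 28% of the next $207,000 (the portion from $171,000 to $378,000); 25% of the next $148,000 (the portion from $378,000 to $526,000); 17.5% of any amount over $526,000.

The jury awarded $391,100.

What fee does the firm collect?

First $171,000 at 35.5% = $60,705.00
Next $207,000 at 28% = $57,960.00
Remaining $13,100 at 25% = $3,275.00
Fee: $60,705.00 + $57,960.00 + $3,275.00 = $121,940.00

$121,940.00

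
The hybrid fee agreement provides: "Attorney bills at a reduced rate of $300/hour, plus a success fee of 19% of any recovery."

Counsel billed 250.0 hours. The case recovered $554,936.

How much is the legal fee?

$180,437.84

Hourly: 250.0 × $300 = $75,000.00
Success fee: 19% of $554,936 = $105,437.84
Total: $75,000.00 + $105,437.84 = $180,437.84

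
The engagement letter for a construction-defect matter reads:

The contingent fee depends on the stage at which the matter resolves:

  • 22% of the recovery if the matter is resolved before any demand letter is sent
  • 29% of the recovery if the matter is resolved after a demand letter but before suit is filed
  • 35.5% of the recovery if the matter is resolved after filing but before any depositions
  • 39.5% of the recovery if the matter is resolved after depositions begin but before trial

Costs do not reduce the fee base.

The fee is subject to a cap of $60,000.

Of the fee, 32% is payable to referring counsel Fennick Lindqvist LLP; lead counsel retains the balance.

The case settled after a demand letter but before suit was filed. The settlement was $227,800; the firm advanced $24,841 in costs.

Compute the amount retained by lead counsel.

$40,800.00

Fee base is the gross recovery, $227,800; costs are reimbursed separately.
The matter settled after a demand letter but before suit was filed, so the 29% rate applies.
$227,800 × 29% = $66,062.00
$66,062.00 exceeds the $60,000 cap, so the fee is capped at $60,000.00.
Referral share: 32% of $60,000.00 = $19,200.00; lead counsel retains $60,000.00 − $19,200.00 = $40,800.00.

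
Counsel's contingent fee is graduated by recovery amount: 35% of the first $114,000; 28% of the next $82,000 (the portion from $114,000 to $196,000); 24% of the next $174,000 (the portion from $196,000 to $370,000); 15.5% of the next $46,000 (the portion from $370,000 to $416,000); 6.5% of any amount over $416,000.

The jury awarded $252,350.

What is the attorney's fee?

First $114,000 at 35% = $39,900.00
Next $82,000 at 28% = $22,960.00
Remaining $56,350 at 24% = $13,524.00
Fee: $39,900.00 + $22,960.00 + $13,524.00 = $76,384.00

$76,384.00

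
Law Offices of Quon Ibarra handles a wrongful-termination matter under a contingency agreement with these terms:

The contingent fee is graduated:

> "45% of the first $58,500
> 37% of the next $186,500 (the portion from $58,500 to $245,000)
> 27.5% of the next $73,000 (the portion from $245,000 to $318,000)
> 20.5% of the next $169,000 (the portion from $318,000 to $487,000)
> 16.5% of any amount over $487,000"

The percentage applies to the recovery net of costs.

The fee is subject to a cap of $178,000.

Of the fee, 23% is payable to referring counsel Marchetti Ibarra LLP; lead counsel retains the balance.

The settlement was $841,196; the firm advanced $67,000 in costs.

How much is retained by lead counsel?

Fee base (net of costs): $841,196 − $67,000 = $774,196
First $58,500 at 45% = $26,325.00
Next $186,500 at 37% = $69,005.00
Next $73,000 at 27.5% = $20,075.00
Next $169,000 at 20.5% = $34,645.00
Remaining $287,196 at 16.5% = $47,387.34
Fee: $26,325.00 + $69,005.00 + $20,075.00 + $34,645.00 + $47,387.34 = $197,437.34
$197,437.34 exceeds the $178,000 cap, so the fee is capped at $178,000.00.
Referral share: 23% of $178,000.00 = $40,940.00; lead counsel retains $178,000.00 − $40,940.00 = $137,060.00.

$137,060.00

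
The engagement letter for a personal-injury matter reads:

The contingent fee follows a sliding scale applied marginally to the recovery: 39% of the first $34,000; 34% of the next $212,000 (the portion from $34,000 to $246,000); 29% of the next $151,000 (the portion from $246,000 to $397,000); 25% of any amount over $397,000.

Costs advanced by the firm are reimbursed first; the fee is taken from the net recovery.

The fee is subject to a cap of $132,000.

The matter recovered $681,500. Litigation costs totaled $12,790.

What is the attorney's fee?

$132,000.00

Fee base (net of costs): $681,500 − $12,790 = $668,710
First $34,000 at 39% = $13,260.00
Next $212,000 at 34% = $72,080.00
Next $151,000 at 29% = $43,790.00
Remaining $271,710 at 25% = $67,927.50
Fee: $13,260.00 + $72,080.00 + $43,790.00 + $67,927.50 = $197,057.50
$197,057.50 exceeds the $132,000 cap, so the fee is capped at $132,000.00.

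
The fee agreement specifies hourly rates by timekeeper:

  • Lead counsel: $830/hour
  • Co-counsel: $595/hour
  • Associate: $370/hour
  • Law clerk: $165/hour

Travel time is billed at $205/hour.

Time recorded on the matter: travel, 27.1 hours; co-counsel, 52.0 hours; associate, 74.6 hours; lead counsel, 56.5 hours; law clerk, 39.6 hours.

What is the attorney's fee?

$117,526.50

Lead counsel: 56.5 × $830 = $46,895.00
Co-counsel: 52.0 × $595 = $30,940.00
Associate: 74.6 × $370 = $27,602.00
Law clerk: 39.6 × $165 = $6,534.00
Subtotal: $46,895.00 + $30,940.00 + $27,602.00 + $6,534.00 = $111,971.00
Travel: 27.1 × $205 = $5,555.50
Total: $111,971.00 + $5,555.50 = $117,526.50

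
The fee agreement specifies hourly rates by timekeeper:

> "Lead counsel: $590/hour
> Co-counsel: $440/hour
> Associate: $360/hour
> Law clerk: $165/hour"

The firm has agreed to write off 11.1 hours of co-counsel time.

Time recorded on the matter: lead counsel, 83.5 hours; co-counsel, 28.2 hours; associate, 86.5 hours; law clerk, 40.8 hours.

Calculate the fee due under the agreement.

$94,661.00

Lead counsel: 83.5 × $590 = $49,265.00
Co-counsel: 28.2 × $440 = $12,408.00
Associate: 86.5 × $360 = $31,140.00
Law clerk: 40.8 × $165 = $6,732.00
Subtotal: $99,545.00
Write-off: 11.1 × $440 = $4,884.00
Total: $99,545.00 − $4,884.00 = $94,661.00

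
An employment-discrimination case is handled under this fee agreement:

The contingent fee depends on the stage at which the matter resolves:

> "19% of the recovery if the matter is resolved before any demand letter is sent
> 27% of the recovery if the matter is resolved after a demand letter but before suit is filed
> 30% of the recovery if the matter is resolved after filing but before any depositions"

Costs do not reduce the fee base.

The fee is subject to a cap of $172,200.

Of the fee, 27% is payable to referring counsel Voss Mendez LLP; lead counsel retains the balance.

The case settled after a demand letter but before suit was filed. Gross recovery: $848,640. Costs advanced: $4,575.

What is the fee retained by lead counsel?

Fee base is the gross recovery, $848,640; costs are reimbursed separately.
The matter settled after a demand letter but before suit was filed, so the 27% rate applies.
$848,640 × 27% = $229,132.80
$229,132.80 exceeds the $172,200 cap, so the fee is capped at $172,200.00.
Referral share: 27% of $172,200.00 = $46,494.00; lead counsel retains $172,200.00 − $46,494.00 = $125,706.00.

$125,706.00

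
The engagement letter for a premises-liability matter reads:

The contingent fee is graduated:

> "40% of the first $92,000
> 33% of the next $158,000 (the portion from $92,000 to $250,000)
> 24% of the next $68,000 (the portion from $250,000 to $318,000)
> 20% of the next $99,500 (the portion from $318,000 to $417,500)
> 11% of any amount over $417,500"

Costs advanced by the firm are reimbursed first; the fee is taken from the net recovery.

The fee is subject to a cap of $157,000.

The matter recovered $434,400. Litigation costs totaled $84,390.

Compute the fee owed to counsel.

$111,662.00

Fee base (net of costs): $434,400 − $84,390 = $350,010
First $92,000 at 40% = $36,800.00
Next $158,000 at 33% = $52,140.00
Next $68,000 at 24% = $16,320.00
Remaining $32,010 at 20% = $6,402.00
Fee: $36,800.00 + $52,140.00 + $16,320.00 + $6,402.00 = $111,662.00
$111,662.00 is under the $157,000 cap.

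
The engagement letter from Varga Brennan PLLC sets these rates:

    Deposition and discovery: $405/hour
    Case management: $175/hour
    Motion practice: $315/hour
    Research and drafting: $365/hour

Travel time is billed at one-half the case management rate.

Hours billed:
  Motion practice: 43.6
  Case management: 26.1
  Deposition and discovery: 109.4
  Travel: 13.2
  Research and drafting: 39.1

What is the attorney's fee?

$78,035.00

Deposition and discovery: 109.4 × $405 = $44,307.00
Case management: 26.1 × $175 = $4,567.50
Motion practice: 43.6 × $315 = $13,734.00
Research and drafting: 39.1 × $365 = $14,271.50
Subtotal: $44,307.00 + $4,567.50 + $13,734.00 + $14,271.50 = $76,880.00
Travel: 13.2 × ($175 ÷ 2) = 13.2 × $87.50 = $1,155.00
Total: $76,880.00 + $1,155.00 = $78,035.00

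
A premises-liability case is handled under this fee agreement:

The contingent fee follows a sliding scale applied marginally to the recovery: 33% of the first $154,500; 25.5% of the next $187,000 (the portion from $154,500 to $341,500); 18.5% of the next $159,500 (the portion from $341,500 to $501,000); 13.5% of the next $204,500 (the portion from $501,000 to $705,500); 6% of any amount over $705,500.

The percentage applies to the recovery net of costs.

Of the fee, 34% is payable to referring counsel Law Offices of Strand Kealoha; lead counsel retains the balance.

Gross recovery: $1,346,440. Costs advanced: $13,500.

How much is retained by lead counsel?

$127,664.72

Fee base (net of costs): $1,346,440 − $13,500 = $1,332,940
First $154,500 at 33% = $50,985.00
Next $187,000 at 25.5% = $47,685.00
Next $159,500 at 18.5% = $29,507.50
Next $204,500 at 13.5% = $27,607.50
Remaining $627,440 at 6% = $37,646.40
Fee: $50,985.00 + $47,685.00 + $29,507.50 + $27,607.50 + $37,646.40 = $193,431.40
Referral share: 34% of $193,431.40 = $65,766.68; lead counsel retains $193,431.40 − $65,766.68 = $127,664.72.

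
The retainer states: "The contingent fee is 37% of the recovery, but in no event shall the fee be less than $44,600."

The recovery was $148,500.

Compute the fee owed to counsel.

$54,945.00

37% of $148,500 = $54,945.00
That exceeds the $44,600 minimum.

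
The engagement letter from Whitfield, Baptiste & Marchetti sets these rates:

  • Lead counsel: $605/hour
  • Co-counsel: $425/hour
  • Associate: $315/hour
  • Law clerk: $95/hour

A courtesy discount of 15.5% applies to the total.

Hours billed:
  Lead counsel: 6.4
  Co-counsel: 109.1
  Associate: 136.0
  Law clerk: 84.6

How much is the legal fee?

$85,443.44

Lead counsel: 6.4 × $605 = $3,872.00
Co-counsel: 109.1 × $425 = $46,367.50
Associate: 136.0 × $315 = $42,840.00
Law clerk: 84.6 × $95 = $8,037.00
Subtotal: $101,116.50
Less 15.5% discount: −$15,673.06
Total: $101,116.50 − $15,673.06 = $85,443.44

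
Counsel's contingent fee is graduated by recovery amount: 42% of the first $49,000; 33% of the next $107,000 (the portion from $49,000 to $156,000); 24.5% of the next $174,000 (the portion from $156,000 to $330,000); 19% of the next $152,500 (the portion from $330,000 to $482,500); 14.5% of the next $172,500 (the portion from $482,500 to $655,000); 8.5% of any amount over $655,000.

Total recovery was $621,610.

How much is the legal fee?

$147,665.95

First $49,000 at 42% = $20,580.00
Next $107,000 at 33% = $35,310.00
Next $174,000 at 24.5% = $42,630.00
Next $152,500 at 19% = $28,975.00
Remaining $139,110 at 14.5% = $20,170.95
Fee: $20,580.00 + $35,310.00 + $42,630.00 + $28,975.00 + $20,170.95 = $147,665.95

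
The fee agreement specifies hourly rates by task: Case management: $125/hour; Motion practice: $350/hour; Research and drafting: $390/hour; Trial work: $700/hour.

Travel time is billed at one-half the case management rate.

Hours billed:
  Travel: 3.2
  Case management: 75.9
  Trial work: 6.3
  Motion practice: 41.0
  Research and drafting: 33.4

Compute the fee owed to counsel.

$41,473.50

Case management: 75.9 × $125 = $9,487.50
Motion practice: 41.0 × $350 = $14,350.00
Research and drafting: 33.4 × $390 = $13,026.00
Trial work: 6.3 × $700 = $4,410.00
Subtotal: $9,487.50 + $14,350.00 + $13,026.00 + $4,410.00 = $41,273.50
Travel: 3.2 × ($125 ÷ 2) = 3.2 × $62.50 = $200.00
Total: $41,273.50 + $200.00 = $41,473.50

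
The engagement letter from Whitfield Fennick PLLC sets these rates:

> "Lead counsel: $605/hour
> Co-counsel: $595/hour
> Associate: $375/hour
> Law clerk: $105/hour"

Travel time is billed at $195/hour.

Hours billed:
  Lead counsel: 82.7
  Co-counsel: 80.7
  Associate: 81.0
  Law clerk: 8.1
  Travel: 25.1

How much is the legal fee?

$134,170.00

Lead counsel: 82.7 × $605 = $50,033.50
Co-counsel: 80.7 × $595 = $48,016.50
Associate: 81.0 × $375 = $30,375.00
Law clerk: 8.1 × $105 = $850.50
Subtotal: $50,033.50 + $48,016.50 + $30,375.00 + $850.50 = $129,275.50
Travel: 25.1 × $195 = $4,894.50
Total: $129,275.50 + $4,894.50 = $134,170.00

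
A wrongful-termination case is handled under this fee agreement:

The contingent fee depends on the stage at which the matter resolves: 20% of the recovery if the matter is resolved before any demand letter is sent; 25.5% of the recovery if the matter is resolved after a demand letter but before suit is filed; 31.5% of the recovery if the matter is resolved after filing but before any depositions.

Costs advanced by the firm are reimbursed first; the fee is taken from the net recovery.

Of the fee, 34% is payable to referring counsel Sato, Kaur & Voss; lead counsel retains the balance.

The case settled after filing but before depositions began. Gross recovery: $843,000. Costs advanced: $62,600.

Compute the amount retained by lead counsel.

$162,245.16

Fee base (net of costs): $843,000 − $62,600 = $780,400
The matter settled after filing but before depositions began, so the 31.5% rate applies.
$780,400 × 31.5% = $245,826.00
Referral share: 34% of $245,826.00 = $83,580.84; lead counsel retains $245,826.00 − $83,580.84 = $162,245.16.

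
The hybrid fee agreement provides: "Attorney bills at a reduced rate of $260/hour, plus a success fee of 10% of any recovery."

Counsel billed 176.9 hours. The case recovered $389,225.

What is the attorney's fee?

Hourly: 176.9 × $260 = $45,994.00
Success fee: 10% of $389,225 = $38,922.50
Total: $45,994.00 + $38,922.50 = $84,916.50

$84,916.50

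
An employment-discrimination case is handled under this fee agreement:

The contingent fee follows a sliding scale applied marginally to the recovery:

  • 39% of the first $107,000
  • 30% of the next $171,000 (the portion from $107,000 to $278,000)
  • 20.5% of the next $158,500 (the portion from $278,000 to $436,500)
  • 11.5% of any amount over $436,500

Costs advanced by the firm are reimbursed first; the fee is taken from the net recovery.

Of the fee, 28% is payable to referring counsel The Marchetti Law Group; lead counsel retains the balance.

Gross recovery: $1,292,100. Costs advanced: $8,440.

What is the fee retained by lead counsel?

$160,521.05

Fee base (net of costs): $1,292,100 − $8,440 = $1,283,660
First $107,000 at 39% = $41,730.00
Next $171,000 at 30% = $51,300.00
Next $158,500 at 20.5% = $32,492.50
Remaining $847,160 at 11.5% = $97,423.40
Fee: $41,730.00 + $51,300.00 + $32,492.50 + $97,423.40 = $222,945.90
Referral share: 28% of $222,945.90 = $62,424.85; lead counsel retains $222,945.90 − $62,424.85 = $160,521.05.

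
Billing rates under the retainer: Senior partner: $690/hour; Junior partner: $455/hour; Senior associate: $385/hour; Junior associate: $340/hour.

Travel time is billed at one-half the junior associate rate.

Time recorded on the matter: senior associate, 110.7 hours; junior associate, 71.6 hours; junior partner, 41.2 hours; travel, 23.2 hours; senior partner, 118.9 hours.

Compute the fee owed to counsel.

$171,694.50

Senior partner: 118.9 × $690 = $82,041.00
Junior partner: 41.2 × $455 = $18,746.00
Senior associate: 110.7 × $385 = $42,619.50
Junior associate: 71.6 × $340 = $24,344.00
Subtotal: $82,041.00 + $18,746.00 + $42,619.50 + $24,344.00 = $167,750.50
Travel: 23.2 × ($340 ÷ 2) = 23.2 × $170.00 = $3,944.00
Total: $167,750.50 + $3,944.00 = $171,694.50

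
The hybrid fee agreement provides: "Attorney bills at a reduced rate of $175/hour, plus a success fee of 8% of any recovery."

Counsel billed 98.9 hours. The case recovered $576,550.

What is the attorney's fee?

Hourly: 98.9 × $175 = $17,307.50
Success fee: 8% of $576,550 = $46,124.00
Total: $17,307.50 + $46,124.00 = $63,431.50

$63,431.50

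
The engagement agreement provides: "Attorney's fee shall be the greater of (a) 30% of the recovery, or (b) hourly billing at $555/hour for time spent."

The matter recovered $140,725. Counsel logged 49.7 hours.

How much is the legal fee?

(a) 30% of $140,725 = $42,217.50
(b) 49.7 × $555 = $27,583.50
The greater is (a): $42,217.50.

$42,217.50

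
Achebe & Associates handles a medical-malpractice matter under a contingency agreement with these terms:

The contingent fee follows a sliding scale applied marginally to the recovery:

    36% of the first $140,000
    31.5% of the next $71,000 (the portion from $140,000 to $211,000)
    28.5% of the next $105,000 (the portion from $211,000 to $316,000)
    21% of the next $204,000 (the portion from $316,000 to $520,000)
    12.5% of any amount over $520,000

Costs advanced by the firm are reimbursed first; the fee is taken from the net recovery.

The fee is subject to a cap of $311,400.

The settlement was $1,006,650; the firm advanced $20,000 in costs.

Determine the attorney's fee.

Fee base (net of costs): $1,006,650 − $20,000 = $986,650
First $140,000 at 36% = $50,400.00
Next $71,000 at 31.5% = $22,365.00
Next $105,000 at 28.5% = $29,925.00
Next $204,000 at 21% = $42,840.00
Remaining $466,650 at 12.5% = $58,331.25
Fee: $50,400.00 + $22,365.00 + $29,925.00 + $42,840.00 + $58,331.25 = $203,861.25
$203,861.25 is under the $311,400 cap.

$203,861.25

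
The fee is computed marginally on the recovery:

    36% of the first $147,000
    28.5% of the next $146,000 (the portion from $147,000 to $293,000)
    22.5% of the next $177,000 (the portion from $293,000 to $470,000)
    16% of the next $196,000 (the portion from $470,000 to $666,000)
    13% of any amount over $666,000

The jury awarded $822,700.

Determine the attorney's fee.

First $147,000 at 36% = $52,920.00
Next $146,000 at 28.5% = $41,610.00
Next $177,000 at 22.5% = $39,825.00
Next $196,000 at 16% = $31,360.00
Remaining $156,700 at 13% = $20,371.00
Fee: $52,920.00 + $41,610.00 + $39,825.00 + $31,360.00 + $20,371.00 = $186,086.00

$186,086.00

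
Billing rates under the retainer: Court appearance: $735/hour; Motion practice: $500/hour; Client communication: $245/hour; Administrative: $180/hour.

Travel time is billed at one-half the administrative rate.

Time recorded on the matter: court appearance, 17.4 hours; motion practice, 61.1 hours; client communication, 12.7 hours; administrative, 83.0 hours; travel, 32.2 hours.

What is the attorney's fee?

Court appearance: 17.4 × $735 = $12,789.00
Motion practice: 61.1 × $500 = $30,550.00
Client communication: 12.7 × $245 = $3,111.50
Administrative: 83.0 × $180 = $14,940.00
Subtotal: $12,789.00 + $30,550.00 + $3,111.50 + $14,940.00 = $61,390.50
Travel: 32.2 × ($180 ÷ 2) = 32.2 × $90.00 = $2,898.00
Total: $61,390.50 + $2,898.00 = $64,288.50

$64,288.50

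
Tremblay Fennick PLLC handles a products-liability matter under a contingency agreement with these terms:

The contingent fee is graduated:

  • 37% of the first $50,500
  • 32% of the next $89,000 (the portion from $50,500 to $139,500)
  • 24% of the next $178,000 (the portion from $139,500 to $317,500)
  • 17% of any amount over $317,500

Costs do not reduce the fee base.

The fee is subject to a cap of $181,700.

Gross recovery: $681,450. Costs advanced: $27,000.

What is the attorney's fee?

Fee base is the gross recovery, $681,450; costs are reimbursed separately.
First $50,500 at 37% = $18,685.00
Next $89,000 at 32% = $28,480.00
Next $178,000 at 24% = $42,720.00
Remaining $363,950 at 17% = $61,871.50
Fee: $18,685.00 + $28,480.00 + $42,720.00 + $61,871.50 = $151,756.50
$151,756.50 is under the $181,700 cap.

$151,756.50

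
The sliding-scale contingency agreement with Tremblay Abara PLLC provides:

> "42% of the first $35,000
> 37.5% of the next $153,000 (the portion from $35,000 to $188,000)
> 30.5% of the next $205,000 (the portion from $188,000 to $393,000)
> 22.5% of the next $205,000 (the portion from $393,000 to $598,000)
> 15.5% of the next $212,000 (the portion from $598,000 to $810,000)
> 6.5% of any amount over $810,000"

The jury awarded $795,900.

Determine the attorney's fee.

$211,399.50

First $35,000 at 42% = $14,700.00
Next $153,000 at 37.5% = $57,375.00
Next $205,000 at 30.5% = $62,525.00
Next $205,000 at 22.5% = $46,125.00
Remaining $197,900 at 15.5% = $30,674.50
Fee: $14,700.00 + $57,375.00 + $62,525.00 + $46,125.00 + $30,674.50 = $211,399.50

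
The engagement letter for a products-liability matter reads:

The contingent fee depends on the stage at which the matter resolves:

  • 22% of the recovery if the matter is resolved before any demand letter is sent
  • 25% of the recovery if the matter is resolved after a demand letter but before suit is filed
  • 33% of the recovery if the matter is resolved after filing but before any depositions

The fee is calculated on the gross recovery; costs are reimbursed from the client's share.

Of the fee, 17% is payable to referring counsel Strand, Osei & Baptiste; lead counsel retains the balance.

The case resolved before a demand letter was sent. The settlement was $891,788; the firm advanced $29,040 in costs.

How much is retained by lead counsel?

$162,840.49

Fee base is the gross recovery, $891,788; costs are reimbursed separately.
The matter resolved before a demand letter was sent, so the 22% rate applies.
$891,788 × 22% = $196,193.36
Referral share: 17% of $196,193.36 = $33,352.87; lead counsel retains $196,193.36 − $33,352.87 = $162,840.49.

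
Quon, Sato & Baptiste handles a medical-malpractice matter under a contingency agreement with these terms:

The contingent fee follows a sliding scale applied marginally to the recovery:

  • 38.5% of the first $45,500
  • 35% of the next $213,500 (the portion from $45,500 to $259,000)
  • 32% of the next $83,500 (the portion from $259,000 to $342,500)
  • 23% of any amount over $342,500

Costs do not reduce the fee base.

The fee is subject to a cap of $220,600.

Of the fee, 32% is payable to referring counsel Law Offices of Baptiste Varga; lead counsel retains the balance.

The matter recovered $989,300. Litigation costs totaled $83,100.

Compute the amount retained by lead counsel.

$150,008.00

Fee base is the gross recovery, $989,300; costs are reimbursed separately.
First $45,500 at 38.5% = $17,517.50
Next $213,500 at 35% = $74,725.00
Next $83,500 at 32% = $26,720.00
Remaining $646,800 at 23% = $148,764.00
Fee: $17,517.50 + $74,725.00 + $26,720.00 + $148,764.00 = $267,726.50
$267,726.50 exceeds the $220,600 cap, so the fee is capped at $220,600.00.
Referral share: 32% of $220,600.00 = $70,592.00; lead counsel retains $220,600.00 − $70,592.00 = $150,008.00.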